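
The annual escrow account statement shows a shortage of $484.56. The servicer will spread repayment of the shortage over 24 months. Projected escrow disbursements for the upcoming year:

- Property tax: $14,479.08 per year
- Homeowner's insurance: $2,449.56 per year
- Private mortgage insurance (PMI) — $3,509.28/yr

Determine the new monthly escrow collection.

$1,723.35

Property tax = $14,479.08 per year
Homeowner's insurance = $2,449.56 per year
Private mortgage insurance (PMI) = $3,509.28 per year
Total per year = $20,437.92
Monthly = $20,437.92 / 12 = $1,703.16
Shortage per month = $484.56 / 24 = $20.19
New monthly escrow = $1,703.16 + $20.19 = $1,723.35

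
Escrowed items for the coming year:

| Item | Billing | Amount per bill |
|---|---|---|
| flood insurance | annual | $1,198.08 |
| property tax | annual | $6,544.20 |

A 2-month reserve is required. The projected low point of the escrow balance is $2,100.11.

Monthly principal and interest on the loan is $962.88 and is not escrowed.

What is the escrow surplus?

$809.73

Flood insurance = $1,198.08/yr
Property tax = $6,544.20/yr
Yearly total = $1,198.08 + $6,544.20 = $7,742.28
Monthly escrow = $7,742.28 ÷ 12 = $645.19
Cushion = 2 × $645.19 = $1,290.38
Excess over cushion: $2,100.11 − $1,290.38 = $809.73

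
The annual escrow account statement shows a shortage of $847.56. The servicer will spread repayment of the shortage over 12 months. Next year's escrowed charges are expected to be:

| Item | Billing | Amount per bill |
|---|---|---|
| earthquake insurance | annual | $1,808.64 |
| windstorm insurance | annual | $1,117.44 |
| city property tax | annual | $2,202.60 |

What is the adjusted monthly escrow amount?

$498.02

Earthquake insurance = $1,808.64 annually
Windstorm insurance = $1,117.44 annually
City property tax = $2,202.60 annually
Total per year = $1,808.64 + $1,117.44 + $2,202.60 = $5,128.68
Per month = $5,128.68 ÷ 12 = $427.39
Shortage per month = $847.56 / 12 = $70.63
Adjusted monthly = $427.39 + $70.63 = $498.02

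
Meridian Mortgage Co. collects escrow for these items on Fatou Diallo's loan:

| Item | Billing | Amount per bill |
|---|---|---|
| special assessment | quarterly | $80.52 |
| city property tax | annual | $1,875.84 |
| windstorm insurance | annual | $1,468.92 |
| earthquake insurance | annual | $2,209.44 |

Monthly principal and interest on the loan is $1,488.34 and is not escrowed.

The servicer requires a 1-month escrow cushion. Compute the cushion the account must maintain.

Special assessment: $80.52 × 4 = $322.08 per year
City property tax: $1,875.84 per year
Windstorm insurance: $1,468.92 per year
Earthquake insurance: $2,209.44 per year
Combined annual = $322.08 + $1,875.84 + $1,468.92 + $2,209.44 = $5,876.28
Monthly = $5,876.28 / 12 = $489.69
Reserve = 1 × $489.69 = $489.69

$489.69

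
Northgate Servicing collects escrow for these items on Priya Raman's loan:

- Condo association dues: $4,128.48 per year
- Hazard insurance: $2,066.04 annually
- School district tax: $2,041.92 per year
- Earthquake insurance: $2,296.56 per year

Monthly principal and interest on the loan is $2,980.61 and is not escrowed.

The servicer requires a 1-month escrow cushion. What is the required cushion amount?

$877.75

Condo association dues = $4,128.48
Hazard insurance = $2,066.04
School district tax = $2,041.92
Earthquake insurance = $2,296.56
Annual escrow total = $10,533.00
Base monthly escrow = $10,533.00 / 12 = $877.75
Reserve = 1 × $877.75 = $877.75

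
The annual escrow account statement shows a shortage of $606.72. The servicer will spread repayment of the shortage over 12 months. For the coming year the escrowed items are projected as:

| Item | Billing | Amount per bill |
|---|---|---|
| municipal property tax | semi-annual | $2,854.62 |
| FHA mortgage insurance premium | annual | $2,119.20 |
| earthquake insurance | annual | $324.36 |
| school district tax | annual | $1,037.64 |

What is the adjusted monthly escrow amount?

$816.43

Municipal property tax = $2,854.62 × 2 = $5,709.24/yr
FHA mortgage insurance premium = $2,119.20/yr
Earthquake insurance = $324.36/yr
School district tax = $1,037.64/yr
Annual escrow total = $5,709.24 + $2,119.20 + $324.36 + $1,037.64 = $9,190.44
Monthly escrow = $9,190.44 / 12 = $765.87
Shortage spread = $606.72 ÷ 12 = $50.56/mo
Adjusted monthly = $765.87 + $50.56 = $816.43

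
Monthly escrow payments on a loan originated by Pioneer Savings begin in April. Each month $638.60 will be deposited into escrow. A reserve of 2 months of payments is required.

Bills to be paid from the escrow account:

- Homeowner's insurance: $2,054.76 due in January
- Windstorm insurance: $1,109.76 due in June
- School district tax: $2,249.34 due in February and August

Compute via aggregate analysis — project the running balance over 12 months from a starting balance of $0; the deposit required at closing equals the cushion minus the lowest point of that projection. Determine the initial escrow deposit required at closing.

Cushion = 2 × $638.60 = $1,277.20
Trial balance (start $0, +$638.60 each month, − disbursements):
  Apr: +$638.60 → $638.60
  May: +$638.60 → $1,277.20
  Jun: +$638.60 − $1,109.76 → $806.04
  Jul: +$638.60 → $1,444.64
  Aug: +$638.60 − $2,249.34 → -$166.10
  Sep: +$638.60 → $472.50
  Oct: +$638.60 → $1,111.10
  Nov: +$638.60 → $1,749.70
  Dec: +$638.60 → $2,388.30
  Jan: +$638.60 − $2,054.76 → $972.14
  Feb: +$638.60 − $2,249.34 → -$638.60
  Mar: +$638.60 → $0.00
Lowest trial balance = -$638.60 (Feb)
Initial deposit = cushion − low point = $1,277.20 − (-$638.60) = $1,915.80

$1,915.80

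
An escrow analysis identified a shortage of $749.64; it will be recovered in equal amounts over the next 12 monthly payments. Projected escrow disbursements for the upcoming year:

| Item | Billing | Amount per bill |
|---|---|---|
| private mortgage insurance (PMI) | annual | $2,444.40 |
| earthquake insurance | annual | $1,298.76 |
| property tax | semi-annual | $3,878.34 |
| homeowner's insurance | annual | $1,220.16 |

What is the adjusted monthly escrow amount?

Private mortgage insurance (PMI) — $2,444.40
Earthquake insurance — $1,298.76
Property tax — $3,878.34 × 2 = $7,756.68
Homeowner's insurance — $1,220.16
Yearly total = $2,444.40 + $1,298.76 + $7,756.68 + $1,220.16 = $12,720.00
Per month = $12,720.00 ÷ 12 = $1,060.00
Monthly shortage recovery: $749.64 ÷ 12 = $62.47
Adjusted monthly = $1,060.00 + $62.47 = $1,122.47

$1,122.47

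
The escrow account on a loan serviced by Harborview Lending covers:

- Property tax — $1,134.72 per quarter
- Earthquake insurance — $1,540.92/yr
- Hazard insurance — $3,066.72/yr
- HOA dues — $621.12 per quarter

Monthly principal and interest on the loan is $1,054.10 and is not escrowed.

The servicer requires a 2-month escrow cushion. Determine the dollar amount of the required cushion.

$1,938.50

Property tax: $1,134.72 × 4 = $4,538.88
Earthquake insurance: $1,540.92
Hazard insurance: $3,066.72
HOA dues: $621.12 × 4 = $2,484.48
Total annual escrow = $11,631.00
Monthly = $11,631.00 ÷ 12 = $969.25
Cushion = 2 × $969.25 = $1,938.50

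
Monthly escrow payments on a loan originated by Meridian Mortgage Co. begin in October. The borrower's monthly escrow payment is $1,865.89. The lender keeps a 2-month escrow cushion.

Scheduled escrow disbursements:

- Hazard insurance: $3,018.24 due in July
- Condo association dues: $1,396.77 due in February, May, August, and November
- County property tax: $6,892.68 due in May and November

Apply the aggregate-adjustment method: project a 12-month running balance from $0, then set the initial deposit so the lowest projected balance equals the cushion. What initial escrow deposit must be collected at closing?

Cushion = 2 × $1,865.89 = $3,731.78
Trial balance (start $0, +$1,865.89 each month, − disbursements):
  Oct: +$1,865.89 → $1,865.89
  Nov: +$1,865.89 − $8,289.45 → -$4,557.67
  Dec: +$1,865.89 → -$2,691.78
  Jan: +$1,865.89 → -$825.89
  Feb: +$1,865.89 − $1,396.77 → -$356.77
  Mar: +$1,865.89 → $1,509.12
  Apr: +$1,865.89 → $3,375.01
  May: +$1,865.89 − $8,289.45 → -$3,048.55
  Jun: +$1,865.89 → -$1,182.66
  Jul: +$1,865.89 − $3,018.24 → -$2,335.01
  Aug: +$1,865.89 − $1,396.77 → -$1,865.89
  Sep: +$1,865.89 → $0.00
Lowest trial balance = -$4,557.67 (Nov)
Initial deposit = cushion − low point = $3,731.78 − (-$4,557.67) = $8,289.45

$8,289.45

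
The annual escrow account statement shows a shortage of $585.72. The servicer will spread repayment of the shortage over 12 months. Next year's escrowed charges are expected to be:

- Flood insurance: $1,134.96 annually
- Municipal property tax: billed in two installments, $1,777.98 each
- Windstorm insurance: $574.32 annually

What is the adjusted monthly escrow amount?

Flood insurance: $1,134.96 per year
Municipal property tax: $1,777.98 × 2 = $3,555.96 per year
Windstorm insurance: $574.32 per year
Combined annual = $1,134.96 + $3,555.96 + $574.32 = $5,265.24
Monthly = $5,265.24 ÷ 12 = $438.77
Shortage spread = $585.72 / 12 = $48.81/mo
New monthly escrow = $438.77 + $48.81 = $487.58

$487.58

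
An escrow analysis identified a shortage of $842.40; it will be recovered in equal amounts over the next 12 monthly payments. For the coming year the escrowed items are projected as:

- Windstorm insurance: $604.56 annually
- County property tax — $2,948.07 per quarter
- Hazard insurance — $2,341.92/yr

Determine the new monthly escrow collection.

Windstorm insurance — $604.56 per year
County property tax — $2,948.07 × 4 = $11,792.28 per year
Hazard insurance — $2,341.92 per year
Total annual escrow = $604.56 + $11,792.28 + $2,341.92 = $14,738.76
Per month = $14,738.76 ÷ 12 = $1,228.23
Shortage per month = $842.40 ÷ 12 = $70.20
New monthly escrow = $1,228.23 + $70.20 = $1,298.43

$1,298.43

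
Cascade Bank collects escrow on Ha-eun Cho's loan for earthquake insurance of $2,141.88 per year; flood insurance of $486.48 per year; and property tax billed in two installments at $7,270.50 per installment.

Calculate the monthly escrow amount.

Earthquake insurance = $2,141.88 per year
Flood insurance = $486.48 per year
Property tax = $7,270.50 × 2 = $14,541.00 per year
Total per year = $2,141.88 + $486.48 + $14,541.00 = $17,169.36
Monthly = $17,169.36 / 12 = $1,430.78

$1,430.78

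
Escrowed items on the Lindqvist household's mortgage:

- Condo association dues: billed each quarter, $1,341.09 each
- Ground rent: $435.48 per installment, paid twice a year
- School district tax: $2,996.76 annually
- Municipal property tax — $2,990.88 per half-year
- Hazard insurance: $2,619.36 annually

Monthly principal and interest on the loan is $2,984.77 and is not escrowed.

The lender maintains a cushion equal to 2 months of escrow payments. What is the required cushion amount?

$2,972.20

Condo association dues — $1,341.09 × 4 = $5,364.36
Ground rent — $435.48 × 2 = $870.96
School district tax — $2,996.76
Municipal property tax — $2,990.88 × 2 = $5,981.76
Hazard insurance — $2,619.36
Total per year = $5,364.36 + $870.96 + $2,996.76 + $5,981.76 + $2,619.36 = $17,833.20
Per month = $17,833.20 / 12 = $1,486.10
Cushion = 2 × $1,486.10 = $2,972.20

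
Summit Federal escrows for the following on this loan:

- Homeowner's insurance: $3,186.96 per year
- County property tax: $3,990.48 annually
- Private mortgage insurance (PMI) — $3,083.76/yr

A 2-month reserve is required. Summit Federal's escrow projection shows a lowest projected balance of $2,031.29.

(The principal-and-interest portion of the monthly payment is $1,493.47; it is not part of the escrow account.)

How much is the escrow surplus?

Homeowner's insurance — $3,186.96 per year
County property tax — $3,990.48 per year
Private mortgage insurance (PMI) — $3,083.76 per year
Yearly total = $10,261.20
Monthly escrow = $10,261.20 / 12 = $855.10
Required reserve = 2 × $855.10 = $1,710.20
Surplus = $2,031.29 − $1,710.20 = $321.09

$321.09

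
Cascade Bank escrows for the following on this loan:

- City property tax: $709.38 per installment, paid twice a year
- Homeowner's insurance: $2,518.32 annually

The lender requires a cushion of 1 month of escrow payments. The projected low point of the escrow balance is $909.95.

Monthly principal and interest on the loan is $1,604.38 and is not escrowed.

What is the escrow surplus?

City property tax — $709.38 × 2 = $1,418.76
Homeowner's insurance — $2,518.32
Yearly total = $1,418.76 + $2,518.32 = $3,937.08
Base monthly escrow = $3,937.08 / 12 = $328.09
Required cushion = 1 × $328.09 = $328.09
Excess over cushion: $909.95 − $328.09 = $581.86

$581.86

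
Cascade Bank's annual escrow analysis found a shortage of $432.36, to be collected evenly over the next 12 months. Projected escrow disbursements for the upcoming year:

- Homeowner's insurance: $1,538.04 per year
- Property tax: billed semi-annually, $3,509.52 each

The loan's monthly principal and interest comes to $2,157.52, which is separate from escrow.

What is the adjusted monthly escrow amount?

$749.12

Homeowner's insurance = $1,538.04/yr
Property tax = $3,509.52 × 2 = $7,019.04/yr
Annual escrow total = $1,538.04 + $7,019.04 = $8,557.08
Monthly escrow = $8,557.08 / 12 = $713.09
Shortage spread = $432.36 ÷ 12 = $36.03/mo
Adjusted monthly = $713.09 + $36.03 = $749.12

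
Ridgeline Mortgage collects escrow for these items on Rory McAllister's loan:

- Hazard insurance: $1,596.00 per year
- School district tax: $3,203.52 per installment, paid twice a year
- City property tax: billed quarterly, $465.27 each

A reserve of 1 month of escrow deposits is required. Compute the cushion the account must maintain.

$822.01

Hazard insurance — $1,596.00 per year
School district tax — $3,203.52 × 2 = $6,407.04 per year
City property tax — $465.27 × 4 = $1,861.08 per year
Total annual escrow = $1,596.00 + $6,407.04 + $1,861.08 = $9,864.12
Per month = $9,864.12 ÷ 12 = $822.01
Cushion = 1 × $822.01 = $822.01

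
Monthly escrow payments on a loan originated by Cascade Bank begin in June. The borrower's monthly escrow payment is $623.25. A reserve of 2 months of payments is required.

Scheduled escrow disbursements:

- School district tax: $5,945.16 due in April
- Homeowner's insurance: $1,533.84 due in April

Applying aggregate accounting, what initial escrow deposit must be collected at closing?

Cushion = 2 × $623.25 = $1,246.50
Trial balance (start $0, +$623.25 each month, − disbursements):
  Jun: +$623.25 → $623.25
  Jul: +$623.25 → $1,246.50
  Aug: +$623.25 → $1,869.75
  Sep: +$623.25 → $2,493.00
  Oct: +$623.25 → $3,116.25
  Nov: +$623.25 → $3,739.50
  Dec: +$623.25 → $4,362.75
  Jan: +$623.25 → $4,986.00
  Feb: +$623.25 → $5,609.25
  Mar: +$623.25 → $6,232.50
  Apr: +$623.25 − $7,479.00 → -$623.25
  May: +$623.25 → $0.00
Lowest trial balance = -$623.25 (Apr)
Initial deposit = cushion − low point = $1,246.50 − (-$623.25) = $1,869.75

$1,869.75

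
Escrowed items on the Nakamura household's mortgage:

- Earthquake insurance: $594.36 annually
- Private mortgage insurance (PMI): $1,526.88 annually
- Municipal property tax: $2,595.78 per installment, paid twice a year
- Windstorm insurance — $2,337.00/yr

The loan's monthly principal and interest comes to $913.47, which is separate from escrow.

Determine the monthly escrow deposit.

Earthquake insurance — $594.36
Private mortgage insurance (PMI) — $1,526.88
Municipal property tax — $2,595.78 × 2 = $5,191.56
Windstorm insurance — $2,337.00
Yearly total = $594.36 + $1,526.88 + $5,191.56 + $2,337.00 = $9,649.80
Base monthly escrow = $9,649.80 / 12 = $804.15

$804.15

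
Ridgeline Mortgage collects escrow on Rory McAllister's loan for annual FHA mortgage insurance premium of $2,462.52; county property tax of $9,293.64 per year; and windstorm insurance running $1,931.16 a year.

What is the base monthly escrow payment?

$1,140.61

FHA mortgage insurance premium — $2,462.52 per year
County property tax — $9,293.64 per year
Windstorm insurance — $1,931.16 per year
Annual escrow total = $2,462.52 + $9,293.64 + $1,931.16 = $13,687.32
Monthly escrow = $13,687.32 / 12 = $1,140.61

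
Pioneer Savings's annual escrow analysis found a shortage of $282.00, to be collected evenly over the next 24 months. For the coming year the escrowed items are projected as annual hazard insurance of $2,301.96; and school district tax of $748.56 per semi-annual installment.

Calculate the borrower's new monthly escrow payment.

Hazard insurance: $2,301.96 per year
School district tax: $748.56 × 2 = $1,497.12 per year
Yearly total = $2,301.96 + $1,497.12 = $3,799.08
Monthly = $3,799.08 ÷ 12 = $316.59
Monthly shortage recovery: $282.00 ÷ 24 = $11.75
New monthly escrow = $316.59 + $11.75 = $328.34

$328.34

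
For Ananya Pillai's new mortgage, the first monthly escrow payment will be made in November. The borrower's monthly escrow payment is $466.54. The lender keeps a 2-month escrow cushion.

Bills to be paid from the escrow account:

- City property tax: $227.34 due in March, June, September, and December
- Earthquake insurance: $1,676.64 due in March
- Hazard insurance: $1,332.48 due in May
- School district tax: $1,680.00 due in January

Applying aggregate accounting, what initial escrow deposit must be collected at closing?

Cushion = 2 × $466.54 = $933.08
Trial balance (start $0, +$466.54 each month, − disbursements):
  Nov: +$466.54 → $466.54
  Dec: +$466.54 − $227.34 → $705.74
  Jan: +$466.54 − $1,680.00 → -$507.72
  Feb: +$466.54 → -$41.18
  Mar: +$466.54 − $1,903.98 → -$1,478.62
  Apr: +$466.54 → -$1,012.08
  May: +$466.54 − $1,332.48 → -$1,878.02
  Jun: +$466.54 − $227.34 → -$1,638.82
  Jul: +$466.54 → -$1,172.28
  Aug: +$466.54 → -$705.74
  Sep: +$466.54 − $227.34 → -$466.54
  Oct: +$466.54 → $0.00
Lowest trial balance = -$1,878.02 (May)
Initial deposit = cushion − low point = $933.08 − (-$1,878.02) = $2,811.10

$2,811.10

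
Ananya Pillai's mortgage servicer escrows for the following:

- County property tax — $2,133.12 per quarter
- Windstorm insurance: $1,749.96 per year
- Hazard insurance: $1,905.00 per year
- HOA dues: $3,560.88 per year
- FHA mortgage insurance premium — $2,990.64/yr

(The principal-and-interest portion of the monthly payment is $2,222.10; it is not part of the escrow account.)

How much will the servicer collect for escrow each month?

County property tax: $2,133.12 × 4 = $8,532.48 annually
Windstorm insurance: $1,749.96 annually
Hazard insurance: $1,905.00 annually
HOA dues: $3,560.88 annually
FHA mortgage insurance premium: $2,990.64 annually
Total per year = $8,532.48 + $1,749.96 + $1,905.00 + $3,560.88 + $2,990.64 = $18,738.96
Per month = $18,738.96 / 12 = $1,561.58

$1,561.58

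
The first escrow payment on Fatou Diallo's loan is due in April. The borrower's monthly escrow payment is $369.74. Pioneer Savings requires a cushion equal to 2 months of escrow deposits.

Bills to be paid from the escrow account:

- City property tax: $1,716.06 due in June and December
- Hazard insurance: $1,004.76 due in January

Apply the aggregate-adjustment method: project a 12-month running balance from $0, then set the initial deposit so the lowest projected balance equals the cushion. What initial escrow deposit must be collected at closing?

Cushion = 2 × $369.74 = $739.48
Trial balance (start $0, +$369.74 each month, − disbursements):
  Apr: +$369.74 → $369.74
  May: +$369.74 → $739.48
  Jun: +$369.74 − $1,716.06 → -$606.84
  Jul: +$369.74 → -$237.10
  Aug: +$369.74 → $132.64
  Sep: +$369.74 → $502.38
  Oct: +$369.74 → $872.12
  Nov: +$369.74 → $1,241.86
  Dec: +$369.74 − $1,716.06 → -$104.46
  Jan: +$369.74 − $1,004.76 → -$739.48
  Feb: +$369.74 → -$369.74
  Mar: +$369.74 → $0.00
Lowest trial balance = -$739.48 (Jan)
Initial deposit = cushion − low point = $739.48 − (-$739.48) = $1,478.96

$1,478.96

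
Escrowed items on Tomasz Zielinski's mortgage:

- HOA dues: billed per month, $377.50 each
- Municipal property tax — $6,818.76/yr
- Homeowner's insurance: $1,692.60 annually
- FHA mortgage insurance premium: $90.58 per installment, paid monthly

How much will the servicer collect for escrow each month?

HOA dues — $377.50 × 12 = $4,530.00
Municipal property tax — $6,818.76
Homeowner's insurance — $1,692.60
FHA mortgage insurance premium — $90.58 × 12 = $1,086.96
Total per year = $14,128.32
Base monthly escrow = $14,128.32 / 12 = $1,177.36

$1,177.36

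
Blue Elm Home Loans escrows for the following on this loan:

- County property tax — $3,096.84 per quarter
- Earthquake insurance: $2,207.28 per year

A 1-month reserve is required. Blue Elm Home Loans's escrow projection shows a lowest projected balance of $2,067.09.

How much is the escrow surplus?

$850.87

County property tax: $3,096.84 × 4 = $12,387.36 per year
Earthquake insurance: $2,207.28 per year
Annual escrow total = $14,594.64
Monthly escrow = $14,594.64 / 12 = $1,216.22
Required reserve = 1 × $1,216.22 = $1,216.22
Surplus = $2,067.09 − $1,216.22 = $850.87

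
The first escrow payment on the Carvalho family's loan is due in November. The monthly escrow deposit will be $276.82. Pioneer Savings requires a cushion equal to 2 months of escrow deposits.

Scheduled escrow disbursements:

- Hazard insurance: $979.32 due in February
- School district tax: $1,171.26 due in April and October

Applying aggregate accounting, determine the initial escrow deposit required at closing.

$1,043.30

Cushion = 2 × $276.82 = $553.64
Trial balance (start $0, +$276.82 each month, − disbursements):
  Nov: +$276.82 → $276.82
  Dec: +$276.82 → $553.64
  Jan: +$276.82 → $830.46
  Feb: +$276.82 − $979.32 → $127.96
  Mar: +$276.82 → $404.78
  Apr: +$276.82 − $1,171.26 → -$489.66
  May: +$276.82 → -$212.84
  Jun: +$276.82 → $63.98
  Jul: +$276.82 → $340.80
  Aug: +$276.82 → $617.62
  Sep: +$276.82 → $894.44
  Oct: +$276.82 − $1,171.26 → $0.00
Lowest trial balance = -$489.66 (Apr)
Initial deposit = cushion − low point = $553.64 − (-$489.66) = $1,043.30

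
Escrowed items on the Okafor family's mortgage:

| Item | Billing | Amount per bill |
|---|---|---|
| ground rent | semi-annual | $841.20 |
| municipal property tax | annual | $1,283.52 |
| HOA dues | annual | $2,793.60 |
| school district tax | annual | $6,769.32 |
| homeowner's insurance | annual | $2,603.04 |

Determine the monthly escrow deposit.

$1,260.99

Ground rent: $841.20 × 2 = $1,682.40 per year
Municipal property tax: $1,283.52 per year
HOA dues: $2,793.60 per year
School district tax: $6,769.32 per year
Homeowner's insurance: $2,603.04 per year
Combined annual = $1,682.40 + $1,283.52 + $2,793.60 + $6,769.32 + $2,603.04 = $15,131.88
Per month = $15,131.88 ÷ 12 = $1,260.99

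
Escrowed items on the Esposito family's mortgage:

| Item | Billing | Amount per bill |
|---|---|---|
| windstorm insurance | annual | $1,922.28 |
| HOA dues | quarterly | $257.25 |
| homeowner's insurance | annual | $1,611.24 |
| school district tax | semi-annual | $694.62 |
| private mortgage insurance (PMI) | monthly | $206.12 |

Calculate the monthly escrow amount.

$702.10

Windstorm insurance: $1,922.28/yr
HOA dues: $257.25 × 4 = $1,029.00/yr
Homeowner's insurance: $1,611.24/yr
School district tax: $694.62 × 2 = $1,389.24/yr
Private mortgage insurance (PMI): $206.12 × 12 = $2,473.44/yr
Yearly total = $1,922.28 + $1,029.00 + $1,611.24 + $1,389.24 + $2,473.44 = $8,425.20
Monthly = $8,425.20 ÷ 12 = $702.10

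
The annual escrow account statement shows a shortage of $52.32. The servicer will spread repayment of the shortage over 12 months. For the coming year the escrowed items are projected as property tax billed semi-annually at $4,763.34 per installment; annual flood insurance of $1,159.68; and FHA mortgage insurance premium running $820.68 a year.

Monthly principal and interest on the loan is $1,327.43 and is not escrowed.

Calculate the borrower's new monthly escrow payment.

Property tax: $4,763.34 × 2 = $9,526.68/yr
Flood insurance: $1,159.68/yr
FHA mortgage insurance premium: $820.68/yr
Yearly total = $11,507.04
Per month = $11,507.04 / 12 = $958.92
Shortage spread = $52.32 / 12 = $4.36/mo
Adjusted monthly = $958.92 + $4.36 = $963.28

$963.28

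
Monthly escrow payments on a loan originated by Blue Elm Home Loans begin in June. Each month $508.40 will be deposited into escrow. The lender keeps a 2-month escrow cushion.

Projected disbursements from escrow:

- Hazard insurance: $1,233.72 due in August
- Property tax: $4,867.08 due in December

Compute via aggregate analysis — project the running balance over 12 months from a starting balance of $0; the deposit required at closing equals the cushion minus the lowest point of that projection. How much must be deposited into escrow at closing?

$3,558.80

Cushion = 2 × $508.40 = $1,016.80
Trial balance (start $0, +$508.40 each month, − disbursements):
  Jun: +$508.40 → $508.40
  Jul: +$508.40 → $1,016.80
  Aug: +$508.40 − $1,233.72 → $291.48
  Sep: +$508.40 → $799.88
  Oct: +$508.40 → $1,308.28
  Nov: +$508.40 → $1,816.68
  Dec: +$508.40 − $4,867.08 → -$2,542.00
  Jan: +$508.40 → -$2,033.60
  Feb: +$508.40 → -$1,525.20
  Mar: +$508.40 → -$1,016.80
  Apr: +$508.40 → -$508.40
  May: +$508.40 → $0.00
Lowest trial balance = -$2,542.00 (Dec)
Initial deposit = cushion − low point = $1,016.80 − (-$2,542.00) = $3,558.80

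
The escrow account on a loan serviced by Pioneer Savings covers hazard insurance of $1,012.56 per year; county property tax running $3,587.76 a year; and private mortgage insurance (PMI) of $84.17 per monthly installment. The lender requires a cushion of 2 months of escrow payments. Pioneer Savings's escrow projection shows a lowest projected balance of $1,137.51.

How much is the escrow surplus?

Hazard insurance — $1,012.56 per year
County property tax — $3,587.76 per year
Private mortgage insurance (PMI) — $84.17 × 12 = $1,010.04 per year
Combined annual = $1,012.56 + $3,587.76 + $1,010.04 = $5,610.36
Per month = $5,610.36 / 12 = $467.53
Required reserve = 2 × $467.53 = $935.06
Excess over cushion: $1,137.51 − $935.06 = $202.45

$202.45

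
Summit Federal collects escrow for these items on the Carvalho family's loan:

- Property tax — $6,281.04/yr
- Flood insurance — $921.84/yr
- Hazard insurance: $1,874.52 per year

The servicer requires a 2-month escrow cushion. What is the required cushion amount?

$1,512.90

Property tax: $6,281.04 per year
Flood insurance: $921.84 per year
Hazard insurance: $1,874.52 per year
Annual escrow total = $9,077.40
Base monthly escrow = $9,077.40 ÷ 12 = $756.45
Cushion = 2 × $756.45 = $1,512.90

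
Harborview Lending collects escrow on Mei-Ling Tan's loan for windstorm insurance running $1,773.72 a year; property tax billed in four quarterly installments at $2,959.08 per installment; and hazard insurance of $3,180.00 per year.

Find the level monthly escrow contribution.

$1,399.17

Windstorm insurance — $1,773.72 per year
Property tax — $2,959.08 × 4 = $11,836.32 per year
Hazard insurance — $3,180.00 per year
Annual escrow total = $16,790.04
Per month = $16,790.04 / 12 = $1,399.17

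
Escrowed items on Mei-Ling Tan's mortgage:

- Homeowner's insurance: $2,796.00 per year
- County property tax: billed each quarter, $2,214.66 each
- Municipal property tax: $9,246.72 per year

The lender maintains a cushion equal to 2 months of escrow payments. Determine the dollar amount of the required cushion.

$3,483.56

Homeowner's insurance — $2,796.00/yr
County property tax — $2,214.66 × 4 = $8,858.64/yr
Municipal property tax — $9,246.72/yr
Yearly total = $2,796.00 + $8,858.64 + $9,246.72 = $20,901.36
Base monthly escrow = $20,901.36 / 12 = $1,741.78
Required cushion = 2 × $1,741.78 = $3,483.56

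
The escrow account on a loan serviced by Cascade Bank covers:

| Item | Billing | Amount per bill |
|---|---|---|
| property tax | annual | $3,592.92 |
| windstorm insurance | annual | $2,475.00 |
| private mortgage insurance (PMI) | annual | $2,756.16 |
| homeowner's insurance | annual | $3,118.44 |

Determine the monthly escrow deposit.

Property tax = $3,592.92 annually
Windstorm insurance = $2,475.00 annually
Private mortgage insurance (PMI) = $2,756.16 annually
Homeowner's insurance = $3,118.44 annually
Yearly total = $3,592.92 + $2,475.00 + $2,756.16 + $3,118.44 = $11,942.52
Monthly escrow = $11,942.52 ÷ 12 = $995.21

$995.21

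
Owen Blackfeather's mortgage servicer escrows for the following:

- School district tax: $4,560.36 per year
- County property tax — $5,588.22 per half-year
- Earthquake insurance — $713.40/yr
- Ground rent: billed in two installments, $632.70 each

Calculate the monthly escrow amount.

$1,476.30

School district tax: $4,560.36
County property tax: $5,588.22 × 2 = $11,176.44
Earthquake insurance: $713.40
Ground rent: $632.70 × 2 = $1,265.40
Yearly total = $17,715.60
Base monthly escrow = $17,715.60 ÷ 12 = $1,476.30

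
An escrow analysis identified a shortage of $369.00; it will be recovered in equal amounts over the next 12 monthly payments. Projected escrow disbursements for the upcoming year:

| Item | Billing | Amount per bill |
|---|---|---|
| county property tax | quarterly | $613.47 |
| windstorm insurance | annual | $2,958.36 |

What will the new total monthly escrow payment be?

County property tax = $613.47 × 4 = $2,453.88 per year
Windstorm insurance = $2,958.36 per year
Total per year = $2,453.88 + $2,958.36 = $5,412.24
Monthly escrow = $5,412.24 / 12 = $451.02
Shortage per month = $369.00 ÷ 12 = $30.75
Adjusted monthly = $451.02 + $30.75 = $481.77

$481.77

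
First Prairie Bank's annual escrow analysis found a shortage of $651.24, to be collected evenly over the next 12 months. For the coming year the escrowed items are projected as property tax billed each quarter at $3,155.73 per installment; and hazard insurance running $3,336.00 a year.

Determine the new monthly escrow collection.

Property tax: $3,155.73 × 4 = $12,622.92 per year
Hazard insurance: $3,336.00 per year
Total per year = $12,622.92 + $3,336.00 = $15,958.92
Per month = $15,958.92 ÷ 12 = $1,329.91
Shortage per month = $651.24 ÷ 12 = $54.27
Adjusted monthly = $1,329.91 + $54.27 = $1,384.18

$1,384.18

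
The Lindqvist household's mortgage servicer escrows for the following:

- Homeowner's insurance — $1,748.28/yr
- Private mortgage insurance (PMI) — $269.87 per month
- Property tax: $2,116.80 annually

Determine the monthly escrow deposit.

Homeowner's insurance — $1,748.28 annually
Private mortgage insurance (PMI) — $269.87 × 12 = $3,238.44 annually
Property tax — $2,116.80 annually
Total per year = $1,748.28 + $3,238.44 + $2,116.80 = $7,103.52
Per month = $7,103.52 / 12 = $591.96

$591.96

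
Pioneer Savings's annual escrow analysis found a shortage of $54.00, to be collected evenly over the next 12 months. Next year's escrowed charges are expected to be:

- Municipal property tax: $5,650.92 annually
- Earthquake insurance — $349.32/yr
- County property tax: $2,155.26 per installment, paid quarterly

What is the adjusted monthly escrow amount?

Municipal property tax: $5,650.92 annually
Earthquake insurance: $349.32 annually
County property tax: $2,155.26 × 4 = $8,621.04 annually
Yearly total = $5,650.92 + $349.32 + $8,621.04 = $14,621.28
Per month = $14,621.28 ÷ 12 = $1,218.44
Shortage per month = $54.00 ÷ 12 = $4.50
New monthly escrow = $1,218.44 + $4.50 = $1,222.94

$1,222.94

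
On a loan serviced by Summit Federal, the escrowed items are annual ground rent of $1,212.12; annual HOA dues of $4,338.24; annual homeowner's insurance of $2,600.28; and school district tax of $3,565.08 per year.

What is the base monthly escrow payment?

$976.31

Ground rent = $1,212.12/yr
HOA dues = $4,338.24/yr
Homeowner's insurance = $2,600.28/yr
School district tax = $3,565.08/yr
Annual escrow total = $11,715.72
Per month = $11,715.72 ÷ 12 = $976.31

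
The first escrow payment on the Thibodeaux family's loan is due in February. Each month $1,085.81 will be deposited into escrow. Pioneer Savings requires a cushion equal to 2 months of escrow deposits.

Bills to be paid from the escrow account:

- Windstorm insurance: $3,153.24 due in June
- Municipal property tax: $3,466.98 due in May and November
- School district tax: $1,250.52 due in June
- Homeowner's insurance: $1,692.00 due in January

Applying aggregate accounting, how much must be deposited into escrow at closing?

Cushion = 2 × $1,085.81 = $2,171.62
Trial balance (start $0, +$1,085.81 each month, − disbursements):
  Feb: +$1,085.81 → $1,085.81
  Mar: +$1,085.81 → $2,171.62
  Apr: +$1,085.81 → $3,257.43
  May: +$1,085.81 − $3,466.98 → $876.26
  Jun: +$1,085.81 − $4,403.76 → -$2,441.69
  Jul: +$1,085.81 → -$1,355.88
  Aug: +$1,085.81 → -$270.07
  Sep: +$1,085.81 → $815.74
  Oct: +$1,085.81 → $1,901.55
  Nov: +$1,085.81 − $3,466.98 → -$479.62
  Dec: +$1,085.81 → $606.19
  Jan: +$1,085.81 − $1,692.00 → $0.00
Lowest trial balance = -$2,441.69 (Jun)
Initial deposit = cushion − low point = $2,171.62 − (-$2,441.69) = $4,613.31

$4,613.31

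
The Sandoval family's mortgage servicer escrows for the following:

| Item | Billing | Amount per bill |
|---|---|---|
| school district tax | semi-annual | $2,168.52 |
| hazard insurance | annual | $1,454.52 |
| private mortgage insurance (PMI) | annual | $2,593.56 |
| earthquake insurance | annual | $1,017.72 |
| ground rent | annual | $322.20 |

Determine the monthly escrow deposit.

$810.42

School district tax: $2,168.52 × 2 = $4,337.04/yr
Hazard insurance: $1,454.52/yr
Private mortgage insurance (PMI): $2,593.56/yr
Earthquake insurance: $1,017.72/yr
Ground rent: $322.20/yr
Total per year = $4,337.04 + $1,454.52 + $2,593.56 + $1,017.72 + $322.20 = $9,725.04
Per month = $9,725.04 ÷ 12 = $810.42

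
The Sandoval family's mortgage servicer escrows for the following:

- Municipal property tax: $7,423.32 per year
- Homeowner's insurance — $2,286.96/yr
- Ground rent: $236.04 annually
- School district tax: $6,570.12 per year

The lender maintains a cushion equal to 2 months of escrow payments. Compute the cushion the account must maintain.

$2,752.74

Municipal property tax — $7,423.32 annually
Homeowner's insurance — $2,286.96 annually
Ground rent — $236.04 annually
School district tax — $6,570.12 annually
Annual escrow total = $7,423.32 + $2,286.96 + $236.04 + $6,570.12 = $16,516.44
Base monthly escrow = $16,516.44 ÷ 12 = $1,376.37
Cushion = 2 × $1,376.37 = $2,752.74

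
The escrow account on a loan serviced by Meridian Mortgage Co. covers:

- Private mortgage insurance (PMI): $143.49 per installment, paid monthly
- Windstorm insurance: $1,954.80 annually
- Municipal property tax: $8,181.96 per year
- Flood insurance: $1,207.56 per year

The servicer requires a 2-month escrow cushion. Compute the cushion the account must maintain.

$2,177.70

Private mortgage insurance (PMI): $143.49 × 12 = $1,721.88 annually
Windstorm insurance: $1,954.80 annually
Municipal property tax: $8,181.96 annually
Flood insurance: $1,207.56 annually
Combined annual = $13,066.20
Base monthly escrow = $13,066.20 / 12 = $1,088.85
Reserve = 2 × $1,088.85 = $2,177.70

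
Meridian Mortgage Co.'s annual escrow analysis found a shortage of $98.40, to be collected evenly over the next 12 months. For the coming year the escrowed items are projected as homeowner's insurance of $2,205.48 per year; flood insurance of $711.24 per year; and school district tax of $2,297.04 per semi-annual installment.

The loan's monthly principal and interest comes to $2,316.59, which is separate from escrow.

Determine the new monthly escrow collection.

$634.10

Homeowner's insurance — $2,205.48 per year
Flood insurance — $711.24 per year
School district tax — $2,297.04 × 2 = $4,594.08 per year
Total annual escrow = $7,510.80
Monthly escrow = $7,510.80 ÷ 12 = $625.90
Shortage per month = $98.40 ÷ 12 = $8.20
Adjusted monthly = $625.90 + $8.20 = $634.10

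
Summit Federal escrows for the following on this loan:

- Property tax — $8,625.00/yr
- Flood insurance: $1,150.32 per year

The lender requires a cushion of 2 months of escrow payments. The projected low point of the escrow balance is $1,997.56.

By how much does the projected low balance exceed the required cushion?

$368.34

Property tax = $8,625.00 per year
Flood insurance = $1,150.32 per year
Total per year = $9,775.32
Monthly escrow = $9,775.32 / 12 = $814.61
Cushion = 2 × $814.61 = $1,629.22
Excess over cushion: $1,997.56 − $1,629.22 = $368.34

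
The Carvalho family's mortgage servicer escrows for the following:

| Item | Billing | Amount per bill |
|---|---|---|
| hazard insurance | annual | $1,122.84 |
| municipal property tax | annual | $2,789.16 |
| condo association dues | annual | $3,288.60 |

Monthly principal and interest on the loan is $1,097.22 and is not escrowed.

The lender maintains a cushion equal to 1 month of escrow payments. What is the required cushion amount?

Hazard insurance: $1,122.84 annually
Municipal property tax: $2,789.16 annually
Condo association dues: $3,288.60 annually
Total per year = $1,122.84 + $2,789.16 + $3,288.60 = $7,200.60
Monthly escrow = $7,200.60 ÷ 12 = $600.05
Reserve = 1 × $600.05 = $600.05

$600.05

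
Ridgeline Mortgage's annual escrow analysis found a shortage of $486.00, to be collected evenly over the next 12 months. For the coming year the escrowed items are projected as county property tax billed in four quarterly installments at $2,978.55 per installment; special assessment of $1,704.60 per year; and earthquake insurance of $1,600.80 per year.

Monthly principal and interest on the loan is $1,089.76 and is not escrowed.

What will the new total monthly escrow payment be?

County property tax = $2,978.55 × 4 = $11,914.20 per year
Special assessment = $1,704.60 per year
Earthquake insurance = $1,600.80 per year
Total annual escrow = $11,914.20 + $1,704.60 + $1,600.80 = $15,219.60
Per month = $15,219.60 / 12 = $1,268.30
Monthly shortage recovery: $486.00 ÷ 12 = $40.50
Adjusted monthly = $1,268.30 + $40.50 = $1,308.80

$1,308.80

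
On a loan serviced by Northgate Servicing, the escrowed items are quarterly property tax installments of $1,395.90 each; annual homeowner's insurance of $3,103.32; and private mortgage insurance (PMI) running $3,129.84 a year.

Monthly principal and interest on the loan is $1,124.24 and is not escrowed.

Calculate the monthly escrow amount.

Property tax: $1,395.90 × 4 = $5,583.60 per year
Homeowner's insurance: $3,103.32 per year
Private mortgage insurance (PMI): $3,129.84 per year
Total per year = $11,816.76
Per month = $11,816.76 / 12 = $984.73

$984.73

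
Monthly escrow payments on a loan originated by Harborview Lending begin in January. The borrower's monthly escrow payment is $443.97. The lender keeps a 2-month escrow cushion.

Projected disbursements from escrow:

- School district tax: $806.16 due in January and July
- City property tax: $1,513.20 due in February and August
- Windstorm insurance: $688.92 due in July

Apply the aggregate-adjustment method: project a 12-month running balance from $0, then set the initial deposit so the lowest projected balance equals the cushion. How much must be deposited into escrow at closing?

Cushion = 2 × $443.97 = $887.94
Trial balance (start $0, +$443.97 each month, − disbursements):
  Jan: +$443.97 − $806.16 → -$362.19
  Feb: +$443.97 − $1,513.20 → -$1,431.42
  Mar: +$443.97 → -$987.45
  Apr: +$443.97 → -$543.48
  May: +$443.97 → -$99.51
  Jun: +$443.97 → $344.46
  Jul: +$443.97 − $1,495.08 → -$706.65
  Aug: +$443.97 − $1,513.20 → -$1,775.88
  Sep: +$443.97 → -$1,331.91
  Oct: +$443.97 → -$887.94
  Nov: +$443.97 → -$443.97
  Dec: +$443.97 → $0.00
Lowest trial balance = -$1,775.88 (Aug)
Initial deposit = cushion − low point = $887.94 − (-$1,775.88) = $2,663.82

$2,663.82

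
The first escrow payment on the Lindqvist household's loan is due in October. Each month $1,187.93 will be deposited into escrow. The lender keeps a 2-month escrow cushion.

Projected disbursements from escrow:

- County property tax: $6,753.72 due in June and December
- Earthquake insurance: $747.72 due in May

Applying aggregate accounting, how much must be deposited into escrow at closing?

Cushion = 2 × $1,187.93 = $2,375.86
Trial balance (start $0, +$1,187.93 each month, − disbursements):
  Oct: +$1,187.93 → $1,187.93
  Nov: +$1,187.93 → $2,375.86
  Dec: +$1,187.93 − $6,753.72 → -$3,189.93
  Jan: +$1,187.93 → -$2,002.00
  Feb: +$1,187.93 → -$814.07
  Mar: +$1,187.93 → $373.86
  Apr: +$1,187.93 → $1,561.79
  May: +$1,187.93 − $747.72 → $2,002.00
  Jun: +$1,187.93 − $6,753.72 → -$3,563.79
  Jul: +$1,187.93 → -$2,375.86
  Aug: +$1,187.93 → -$1,187.93
  Sep: +$1,187.93 → $0.00
Lowest trial balance = -$3,563.79 (Jun)
Initial deposit = cushion − low point = $2,375.86 − (-$3,563.79) = $5,939.65

$5,939.65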